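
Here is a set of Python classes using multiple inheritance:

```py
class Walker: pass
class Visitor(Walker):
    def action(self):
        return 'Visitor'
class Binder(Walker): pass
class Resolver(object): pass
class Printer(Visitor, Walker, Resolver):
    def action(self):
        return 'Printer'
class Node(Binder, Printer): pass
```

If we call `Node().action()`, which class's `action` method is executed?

Printer

L[Node] = Node + merge(L[Binder], L[Printer], [Binder Printer])
  take Binder:  [Binder Walker object] + [Printer Visitor Walker Resolver object] + [Binder Printer]
  take Printer:  [Walker object] + [Printer Visitor Walker Resolver object] + [Printer]
  take Visitor:  [Walker object] + [Visitor Walker Resolver object]
  take Walker:  [Walker object] + [Walker Resolver object]
  take Resolver:  [object] + [Resolver object]
  take object:  [object] + [object]
MRO: Node Binder Printer Visitor Walker Resolver object
action is defined in: Printer, Visitor. First along the MRO is Printer.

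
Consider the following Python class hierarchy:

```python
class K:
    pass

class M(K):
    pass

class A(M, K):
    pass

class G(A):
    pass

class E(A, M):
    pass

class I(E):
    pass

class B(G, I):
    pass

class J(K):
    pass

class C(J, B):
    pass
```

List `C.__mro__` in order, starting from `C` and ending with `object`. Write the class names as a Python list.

[C, J, B, G, I, E, A, M, K, object]

L[C] = C + merge(L[J], L[B], [J B])
  take J:  [J K object] + [B G I E A M K object] + [J B]
  take B:  [K object] + [B G I E A M K object] + [B]
  take G:  [K object] + [G I E A M K object]
  take I:  [K object] + [I E A M K object]
  take E:  [K object] + [E A M K object]
  take A:  [K object] + [A M K object]
  take M:  [K object] + [M K object]
  take K:  [K object] + [K object]
  take object:  [object] + [object]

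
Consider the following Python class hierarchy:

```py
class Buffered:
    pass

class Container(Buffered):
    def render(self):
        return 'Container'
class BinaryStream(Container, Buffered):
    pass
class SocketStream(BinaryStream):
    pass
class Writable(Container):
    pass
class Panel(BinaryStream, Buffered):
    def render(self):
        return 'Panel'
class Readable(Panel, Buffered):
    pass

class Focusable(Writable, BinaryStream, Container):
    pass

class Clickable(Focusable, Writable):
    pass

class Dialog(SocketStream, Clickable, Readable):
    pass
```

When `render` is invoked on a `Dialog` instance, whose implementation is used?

Panel

L[Dialog] = Dialog + merge(L[SocketStream], L[Clickable], L[Readable], [SocketStream Clickable Readable])
  take SocketStream:  [SocketStream BinaryStream Container Buffered object] + [Clickable Focusable Writable BinaryStream Container Buffered object] + [Readable Panel BinaryStream Container Buffered object] + [SocketStream Clickable Readable]
  take Clickable:  [BinaryStream Container Buffered object] + [Clickable Focusable Writable BinaryStream Container Buffered object] + [Readable Panel BinaryStream Container Buffered object] + [Clickable Readable]
  take Focusable:  [BinaryStream Container Buffered object] + [Focusable Writable BinaryStream Container Buffered object] + [Readable Panel BinaryStream Container Buffered object] + [Readable]
  take Writable:  [BinaryStream Container Buffered object] + [Writable BinaryStream Container Buffered object] + [Readable Panel BinaryStream Container Buffered object] + [Readable]
  take Readable:  [BinaryStream Container Buffered object] + [BinaryStream Container Buffered object] + [Readable Panel BinaryStream Container Buffered object] + [Readable]
  take Panel:  [BinaryStream Container Buffered object] + [BinaryStream Container Buffered object] + [Panel BinaryStream Container Buffered object]
  take BinaryStream:  [BinaryStream Container Buffered object] + [BinaryStream Container Buffered object] + [BinaryStream Container Buffered object]
  take Container:  [Container Buffered object] + [Container Buffered object] + [Container Buffered object]
  take Buffered:  [Buffered object] + [Buffered object] + [Buffered object]
  take object:  [object] + [object] + [object]
MRO: Dialog SocketStream Clickable Focusable Writable Readable Panel BinaryStream Container Buffered object
render is defined in: Container, Panel. First along the MRO is Panel.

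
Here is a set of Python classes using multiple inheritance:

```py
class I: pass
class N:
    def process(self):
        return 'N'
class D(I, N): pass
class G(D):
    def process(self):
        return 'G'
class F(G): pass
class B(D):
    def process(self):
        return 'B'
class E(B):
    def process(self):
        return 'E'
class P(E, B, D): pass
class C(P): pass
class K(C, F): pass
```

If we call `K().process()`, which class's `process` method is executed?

E

L[K] = K + merge(L[C], L[F], [C F])
  take C:  [C P E B D I N object] + [F G D I N object] + [C F]
  take P:  [P E B D I N object] + [F G D I N object] + [F]
  take E:  [E B D I N object] + [F G D I N object] + [F]
  take B:  [B D I N object] + [F G D I N object] + [F]
  take F:  [D I N object] + [F G D I N object] + [F]
  take G:  [D I N object] + [G D I N object]
  take D:  [D I N object] + [D I N object]
  take I:  [I N object] + [I N object]
  take N:  [N object] + [N object]
  take object:  [object] + [object]
MRO: K C P E B F G D I N object
process is defined in: B, E, G, N. First along the MRO is E.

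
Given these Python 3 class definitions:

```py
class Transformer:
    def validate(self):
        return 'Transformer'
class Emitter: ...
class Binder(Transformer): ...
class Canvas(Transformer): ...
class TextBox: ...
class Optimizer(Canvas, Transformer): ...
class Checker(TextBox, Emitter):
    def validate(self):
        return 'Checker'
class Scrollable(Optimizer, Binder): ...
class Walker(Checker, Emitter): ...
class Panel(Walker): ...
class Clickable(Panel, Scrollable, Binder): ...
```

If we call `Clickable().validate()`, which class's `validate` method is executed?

Checker

L[Clickable] = Clickable + merge(L[Panel], L[Scrollable], L[Binder], [Panel Scrollable Binder])
  take Panel:  [Panel Walker Checker TextBox Emitter object] + [Scrollable Optimizer Canvas Binder Transformer object] + [Binder Transformer object] + [Panel Scrollable Binder]
  take Walker:  [Walker Checker TextBox Emitter object] + [Scrollable Optimizer Canvas Binder Transformer object] + [Binder Transformer object] + [Scrollable Binder]
  take Checker:  [Checker TextBox Emitter object] + [Scrollable Optimizer Canvas Binder Transformer object] + [Binder Transformer object] + [Scrollable Binder]
  take TextBox:  [TextBox Emitter object] + [Scrollable Optimizer Canvas Binder Transformer object] + [Binder Transformer object] + [Scrollable Binder]
  take Emitter:  [Emitter object] + [Scrollable Optimizer Canvas Binder Transformer object] + [Binder Transformer object] + [Scrollable Binder]
  take Scrollable:  [object] + [Scrollable Optimizer Canvas Binder Transformer object] + [Binder Transformer object] + [Scrollable Binder]
  take Optimizer:  [object] + [Optimizer Canvas Binder Transformer object] + [Binder Transformer object] + [Binder]
  take Canvas:  [object] + [Canvas Binder Transformer object] + [Binder Transformer object] + [Binder]
  take Binder:  [object] + [Binder Transformer object] + [Binder Transformer object] + [Binder]
  take Transformer:  [object] + [Transformer object] + [Transformer object]
  take object:  [object] + [object] + [object]
MRO: Clickable Panel Walker Checker TextBox Emitter Scrollable Optimizer Canvas Binder Transformer object
validate is defined in: Checker, Transformer. First along the MRO is Checker.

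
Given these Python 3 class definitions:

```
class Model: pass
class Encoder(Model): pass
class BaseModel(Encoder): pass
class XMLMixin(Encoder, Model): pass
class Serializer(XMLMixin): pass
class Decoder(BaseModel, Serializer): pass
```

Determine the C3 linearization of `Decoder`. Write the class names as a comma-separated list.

Decoder, BaseModel, Serializer, XMLMixin, Encoder, Model, object

L[Decoder] = Decoder + merge(L[BaseModel], L[Serializer], [BaseModel Serializer])
  take BaseModel:  [BaseModel Encoder Model object] + [Serializer XMLMixin Encoder Model object] + [BaseModel Serializer]
  take Serializer:  [Encoder Model object] + [Serializer XMLMixin Encoder Model object] + [Serializer]
  take XMLMixin:  [Encoder Model object] + [XMLMixin Encoder Model object]
  take Encoder:  [Encoder Model object] + [Encoder Model object]
  take Model:  [Model object] + [Model object]
  take object:  [object] + [object]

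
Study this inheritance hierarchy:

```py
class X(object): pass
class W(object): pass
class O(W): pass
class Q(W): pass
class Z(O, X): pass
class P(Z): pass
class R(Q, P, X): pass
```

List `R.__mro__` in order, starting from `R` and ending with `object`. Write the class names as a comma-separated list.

L[R] = R + merge(L[Q], L[P], L[X], [Q P X])
  take Q:  [Q W object] + [P Z O W X object] + [X object] + [Q P X]
  take P:  [W object] + [P Z O W X object] + [X object] + [P X]
  take Z:  [W object] + [Z O W X object] + [X object] + [X]
  take O:  [W object] + [O W X object] + [X object] + [X]
  take W:  [W object] + [W X object] + [X object] + [X]
  take X:  [object] + [X object] + [X object] + [X]
  take object:  [object] + [object] + [object]

R, Q, P, Z, O, W, X, object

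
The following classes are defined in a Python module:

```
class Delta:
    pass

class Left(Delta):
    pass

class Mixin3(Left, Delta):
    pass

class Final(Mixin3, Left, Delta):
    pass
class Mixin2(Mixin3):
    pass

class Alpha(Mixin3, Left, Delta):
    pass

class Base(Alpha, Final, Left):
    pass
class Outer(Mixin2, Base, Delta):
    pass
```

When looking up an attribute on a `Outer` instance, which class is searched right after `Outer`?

L[Outer] = Outer + merge(L[Mixin2], L[Base], L[Delta], [Mixin2 Base Delta])
  take Mixin2:  [Mixin2 Mixin3 Left Delta object] + [Base Alpha Final Mixin3 Left Delta object] + [Delta object] + [Mixin2 Base Delta]
  take Base:  [Mixin3 Left Delta object] + [Base Alpha Final Mixin3 Left Delta object] + [Delta object] + [Base Delta]
  take Alpha:  [Mixin3 Left Delta object] + [Alpha Final Mixin3 Left Delta object] + [Delta object] + [Delta]
  take Final:  [Mixin3 Left Delta object] + [Final Mixin3 Left Delta object] + [Delta object] + [Delta]
  take Mixin3:  [Mixin3 Left Delta object] + [Mixin3 Left Delta object] + [Delta object] + [Delta]
  take Left:  [Left Delta object] + [Left Delta object] + [Delta object] + [Delta]
  take Delta:  [Delta object] + [Delta object] + [Delta object] + [Delta]
  take object:  [object] + [object] + [object]
MRO: Outer Mixin2 Base Alpha Final Mixin3 Left Delta object
Outer is at position 0; next is Mixin2.

Mixin2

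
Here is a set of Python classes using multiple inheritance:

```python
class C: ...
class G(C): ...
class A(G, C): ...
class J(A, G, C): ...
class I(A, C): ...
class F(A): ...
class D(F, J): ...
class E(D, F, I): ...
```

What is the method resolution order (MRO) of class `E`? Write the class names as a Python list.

[E, D, F, J, I, A, G, C, object]

L[E] = E + merge(L[D], L[F], L[I], [D F I])
  take D:  [D F J A G C object] + [F A G C object] + [I A G C object] + [D F I]
  take F:  [F J A G C object] + [F A G C object] + [I A G C object] + [F I]
  take J:  [J A G C object] + [A G C object] + [I A G C object] + [I]
  take I:  [A G C object] + [A G C object] + [I A G C object] + [I]
  take A:  [A G C object] + [A G C object] + [A G C object]
  take G:  [G C object] + [G C object] + [G C object]
  take C:  [C object] + [C object] + [C object]
  take object:  [object] + [object] + [object]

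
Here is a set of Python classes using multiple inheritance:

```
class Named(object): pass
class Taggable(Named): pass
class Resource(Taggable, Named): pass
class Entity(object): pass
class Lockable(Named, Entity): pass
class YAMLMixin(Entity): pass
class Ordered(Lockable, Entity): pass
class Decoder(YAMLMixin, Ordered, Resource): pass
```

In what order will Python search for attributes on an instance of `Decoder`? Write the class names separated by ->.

Decoder -> YAMLMixin -> Ordered -> Lockable -> Resource -> Taggable -> Named -> Entity -> object

L[Decoder] = Decoder + merge(L[YAMLMixin], L[Ordered], L[Resource], [YAMLMixin Ordered Resource])
  take YAMLMixin:  [YAMLMixin Entity object] + [Ordered Lockable Named Entity object] + [Resource Taggable Named object] + [YAMLMixin Ordered Resource]
  take Ordered:  [Entity object] + [Ordered Lockable Named Entity object] + [Resource Taggable Named object] + [Ordered Resource]
  take Lockable:  [Entity object] + [Lockable Named Entity object] + [Resource Taggable Named object] + [Resource]
  take Resource:  [Entity object] + [Named Entity object] + [Resource Taggable Named object] + [Resource]
  take Taggable:  [Entity object] + [Named Entity object] + [Taggable Named object]
  take Named:  [Entity object] + [Named Entity object] + [Named object]
  take Entity:  [Entity object] + [Entity object] + [object]
  take object:  [object] + [object] + [object]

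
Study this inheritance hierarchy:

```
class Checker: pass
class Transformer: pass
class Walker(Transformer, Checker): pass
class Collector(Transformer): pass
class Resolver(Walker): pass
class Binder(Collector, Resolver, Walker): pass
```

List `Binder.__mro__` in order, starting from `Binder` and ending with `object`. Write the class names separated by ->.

L[Binder] = Binder + merge(L[Collector], L[Resolver], L[Walker], [Collector Resolver Walker])
  take Collector:  [Collector Transformer object] + [Resolver Walker Transformer Checker object] + [Walker Transformer Checker object] + [Collector Resolver Walker]
  take Resolver:  [Transformer object] + [Resolver Walker Transformer Checker object] + [Walker Transformer Checker object] + [Resolver Walker]
  take Walker:  [Transformer object] + [Walker Transformer Checker object] + [Walker Transformer Checker object] + [Walker]
  take Transformer:  [Transformer object] + [Transformer Checker object] + [Transformer Checker object]
  take Checker:  [object] + [Checker object] + [Checker object]
  take object:  [object] + [object] + [object]

Binder -> Collector -> Resolver -> Walker -> Transformer -> Checker -> object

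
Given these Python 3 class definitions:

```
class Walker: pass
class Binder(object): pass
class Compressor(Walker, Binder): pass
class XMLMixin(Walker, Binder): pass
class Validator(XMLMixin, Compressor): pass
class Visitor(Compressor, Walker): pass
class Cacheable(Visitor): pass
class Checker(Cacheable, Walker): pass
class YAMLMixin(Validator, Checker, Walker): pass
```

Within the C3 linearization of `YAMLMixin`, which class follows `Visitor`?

Compressor

L[YAMLMixin] = YAMLMixin + merge(L[Validator], L[Checker], L[Walker], [Validator Checker Walker])
  take Validator:  [Validator XMLMixin Compressor Walker Binder object] + [Checker Cacheable Visitor Compressor Walker Binder object] + [Walker object] + [Validator Checker Walker]
  take XMLMixin:  [XMLMixin Compressor Walker Binder object] + [Checker Cacheable Visitor Compressor Walker Binder object] + [Walker object] + [Checker Walker]
  take Checker:  [Compressor Walker Binder object] + [Checker Cacheable Visitor Compressor Walker Binder object] + [Walker object] + [Checker Walker]
  take Cacheable:  [Compressor Walker Binder object] + [Cacheable Visitor Compressor Walker Binder object] + [Walker object] + [Walker]
  take Visitor:  [Compressor Walker Binder object] + [Visitor Compressor Walker Binder object] + [Walker object] + [Walker]
  take Compressor:  [Compressor Walker Binder object] + [Compressor Walker Binder object] + [Walker object] + [Walker]
  take Walker:  [Walker Binder object] + [Walker Binder object] + [Walker object] + [Walker]
  take Binder:  [Binder object] + [Binder object] + [object]
  take object:  [object] + [object] + [object]
MRO: YAMLMixin Validator XMLMixin Checker Cacheable Visitor Compressor Walker Binder object
Visitor is at position 5; next is Compressor.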